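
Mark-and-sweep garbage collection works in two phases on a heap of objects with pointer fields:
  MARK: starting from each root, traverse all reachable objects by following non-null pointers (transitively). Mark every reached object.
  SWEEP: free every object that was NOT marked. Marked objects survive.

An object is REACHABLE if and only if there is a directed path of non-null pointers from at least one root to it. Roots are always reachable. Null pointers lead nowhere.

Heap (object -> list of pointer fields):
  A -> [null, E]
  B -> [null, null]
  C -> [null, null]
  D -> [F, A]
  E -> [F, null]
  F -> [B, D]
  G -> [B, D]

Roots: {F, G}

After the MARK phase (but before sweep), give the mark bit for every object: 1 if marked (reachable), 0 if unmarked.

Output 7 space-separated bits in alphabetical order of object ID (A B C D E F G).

Answer: 1 1 0 1 1 1 1

Derivation:
Roots: F G
Mark F: refs=B D, marked=F
Mark G: refs=B D, marked=F G
Mark B: refs=null null, marked=B F G
Mark D: refs=F A, marked=B D F G
Mark A: refs=null E, marked=A B D F G
Mark E: refs=F null, marked=A B D E F G
Unmarked (collected): C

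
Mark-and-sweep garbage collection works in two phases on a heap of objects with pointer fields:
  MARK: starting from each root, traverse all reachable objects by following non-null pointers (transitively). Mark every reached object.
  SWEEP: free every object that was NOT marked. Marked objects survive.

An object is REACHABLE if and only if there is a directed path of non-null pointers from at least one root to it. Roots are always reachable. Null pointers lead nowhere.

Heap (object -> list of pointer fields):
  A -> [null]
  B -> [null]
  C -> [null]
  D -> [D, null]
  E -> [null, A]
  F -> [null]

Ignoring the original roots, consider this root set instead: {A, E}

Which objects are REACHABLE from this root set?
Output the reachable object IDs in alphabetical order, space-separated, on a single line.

Roots: A E
Mark A: refs=null, marked=A
Mark E: refs=null A, marked=A E
Unmarked (collected): B C D F

Answer: A E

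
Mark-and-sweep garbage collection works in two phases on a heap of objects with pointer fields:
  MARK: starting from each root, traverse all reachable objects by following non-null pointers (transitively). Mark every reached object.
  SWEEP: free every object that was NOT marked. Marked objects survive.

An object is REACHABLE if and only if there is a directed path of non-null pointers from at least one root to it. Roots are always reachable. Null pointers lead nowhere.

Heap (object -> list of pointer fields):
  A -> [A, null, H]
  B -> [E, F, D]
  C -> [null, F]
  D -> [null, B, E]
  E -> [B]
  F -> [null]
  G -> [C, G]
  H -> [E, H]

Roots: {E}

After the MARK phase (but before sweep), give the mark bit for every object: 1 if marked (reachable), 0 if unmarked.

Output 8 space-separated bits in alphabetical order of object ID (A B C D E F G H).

Answer: 0 1 0 1 1 1 0 0

Derivation:
Roots: E
Mark E: refs=B, marked=E
Mark B: refs=E F D, marked=B E
Mark F: refs=null, marked=B E F
Mark D: refs=null B E, marked=B D E F
Unmarked (collected): A C G H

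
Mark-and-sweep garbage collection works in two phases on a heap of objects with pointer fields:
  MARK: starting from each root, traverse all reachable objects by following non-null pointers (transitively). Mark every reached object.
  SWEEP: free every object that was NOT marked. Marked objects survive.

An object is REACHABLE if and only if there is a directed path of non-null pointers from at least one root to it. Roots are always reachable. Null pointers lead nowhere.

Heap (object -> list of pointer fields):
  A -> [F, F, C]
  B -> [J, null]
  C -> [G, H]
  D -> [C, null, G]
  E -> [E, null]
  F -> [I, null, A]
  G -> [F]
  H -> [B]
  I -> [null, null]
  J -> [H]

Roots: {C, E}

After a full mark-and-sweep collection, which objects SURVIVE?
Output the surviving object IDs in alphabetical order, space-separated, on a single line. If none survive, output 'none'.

Answer: A B C E F G H I J

Derivation:
Roots: C E
Mark C: refs=G H, marked=C
Mark E: refs=E null, marked=C E
Mark G: refs=F, marked=C E G
Mark H: refs=B, marked=C E G H
Mark F: refs=I null A, marked=C E F G H
Mark B: refs=J null, marked=B C E F G H
Mark I: refs=null null, marked=B C E F G H I
Mark A: refs=F F C, marked=A B C E F G H I
Mark J: refs=H, marked=A B C E F G H I J
Unmarked (collected): D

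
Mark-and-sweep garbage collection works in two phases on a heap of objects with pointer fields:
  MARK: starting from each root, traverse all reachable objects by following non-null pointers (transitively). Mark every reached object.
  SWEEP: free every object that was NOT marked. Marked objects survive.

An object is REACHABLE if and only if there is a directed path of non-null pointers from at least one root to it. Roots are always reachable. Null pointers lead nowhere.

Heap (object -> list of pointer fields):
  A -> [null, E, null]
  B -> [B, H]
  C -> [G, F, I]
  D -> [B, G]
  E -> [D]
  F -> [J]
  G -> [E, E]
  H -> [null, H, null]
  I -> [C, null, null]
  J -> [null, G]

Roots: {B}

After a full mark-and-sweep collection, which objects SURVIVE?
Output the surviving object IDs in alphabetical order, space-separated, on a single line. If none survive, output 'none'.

Roots: B
Mark B: refs=B H, marked=B
Mark H: refs=null H null, marked=B H
Unmarked (collected): A C D E F G I J

Answer: B H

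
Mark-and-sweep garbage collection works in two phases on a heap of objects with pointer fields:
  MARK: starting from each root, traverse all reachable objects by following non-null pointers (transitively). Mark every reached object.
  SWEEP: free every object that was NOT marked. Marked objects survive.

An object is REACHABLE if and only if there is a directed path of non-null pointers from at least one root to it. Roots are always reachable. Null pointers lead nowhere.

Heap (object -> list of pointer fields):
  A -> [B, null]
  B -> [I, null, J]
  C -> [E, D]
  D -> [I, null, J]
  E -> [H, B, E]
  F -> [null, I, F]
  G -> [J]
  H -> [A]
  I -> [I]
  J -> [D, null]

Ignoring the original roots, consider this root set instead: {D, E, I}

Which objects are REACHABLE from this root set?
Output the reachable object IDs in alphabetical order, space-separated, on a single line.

Roots: D E I
Mark D: refs=I null J, marked=D
Mark E: refs=H B E, marked=D E
Mark I: refs=I, marked=D E I
Mark J: refs=D null, marked=D E I J
Mark H: refs=A, marked=D E H I J
Mark B: refs=I null J, marked=B D E H I J
Mark A: refs=B null, marked=A B D E H I J
Unmarked (collected): C F G

Answer: A B D E H I J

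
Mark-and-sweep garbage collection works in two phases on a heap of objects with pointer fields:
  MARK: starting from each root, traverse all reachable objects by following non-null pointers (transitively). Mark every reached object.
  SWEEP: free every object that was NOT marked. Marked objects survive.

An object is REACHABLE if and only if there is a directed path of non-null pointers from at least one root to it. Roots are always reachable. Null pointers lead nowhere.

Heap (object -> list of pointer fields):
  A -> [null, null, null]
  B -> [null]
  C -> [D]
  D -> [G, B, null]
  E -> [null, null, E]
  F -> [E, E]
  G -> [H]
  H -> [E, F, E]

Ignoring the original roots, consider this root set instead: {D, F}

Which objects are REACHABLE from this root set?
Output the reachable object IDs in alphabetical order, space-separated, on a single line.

Answer: B D E F G H

Derivation:
Roots: D F
Mark D: refs=G B null, marked=D
Mark F: refs=E E, marked=D F
Mark G: refs=H, marked=D F G
Mark B: refs=null, marked=B D F G
Mark E: refs=null null E, marked=B D E F G
Mark H: refs=E F E, marked=B D E F G H
Unmarked (collected): A C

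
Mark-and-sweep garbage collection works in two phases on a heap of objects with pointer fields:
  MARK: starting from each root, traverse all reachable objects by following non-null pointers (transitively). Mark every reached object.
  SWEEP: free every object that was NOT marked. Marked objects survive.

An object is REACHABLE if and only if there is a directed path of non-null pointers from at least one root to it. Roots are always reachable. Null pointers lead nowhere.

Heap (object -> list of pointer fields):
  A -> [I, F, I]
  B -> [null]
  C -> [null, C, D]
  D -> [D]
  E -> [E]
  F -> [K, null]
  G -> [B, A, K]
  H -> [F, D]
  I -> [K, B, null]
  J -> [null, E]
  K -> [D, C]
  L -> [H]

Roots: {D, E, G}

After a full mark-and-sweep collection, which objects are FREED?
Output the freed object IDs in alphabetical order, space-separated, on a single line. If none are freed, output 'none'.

Roots: D E G
Mark D: refs=D, marked=D
Mark E: refs=E, marked=D E
Mark G: refs=B A K, marked=D E G
Mark B: refs=null, marked=B D E G
Mark A: refs=I F I, marked=A B D E G
Mark K: refs=D C, marked=A B D E G K
Mark I: refs=K B null, marked=A B D E G I K
Mark F: refs=K null, marked=A B D E F G I K
Mark C: refs=null C D, marked=A B C D E F G I K
Unmarked (collected): H J L

Answer: H J L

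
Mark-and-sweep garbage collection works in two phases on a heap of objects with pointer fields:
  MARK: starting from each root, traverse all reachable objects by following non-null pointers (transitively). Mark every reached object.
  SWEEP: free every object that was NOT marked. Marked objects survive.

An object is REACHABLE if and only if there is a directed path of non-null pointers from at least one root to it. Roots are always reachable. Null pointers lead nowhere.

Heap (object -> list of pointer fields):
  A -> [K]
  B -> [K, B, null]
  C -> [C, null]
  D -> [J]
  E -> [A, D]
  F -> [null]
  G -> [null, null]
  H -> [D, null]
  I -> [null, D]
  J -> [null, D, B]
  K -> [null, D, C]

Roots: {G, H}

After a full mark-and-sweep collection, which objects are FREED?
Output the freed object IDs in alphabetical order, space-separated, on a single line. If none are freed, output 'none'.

Roots: G H
Mark G: refs=null null, marked=G
Mark H: refs=D null, marked=G H
Mark D: refs=J, marked=D G H
Mark J: refs=null D B, marked=D G H J
Mark B: refs=K B null, marked=B D G H J
Mark K: refs=null D C, marked=B D G H J K
Mark C: refs=C null, marked=B C D G H J K
Unmarked (collected): A E F I

Answer: A E F I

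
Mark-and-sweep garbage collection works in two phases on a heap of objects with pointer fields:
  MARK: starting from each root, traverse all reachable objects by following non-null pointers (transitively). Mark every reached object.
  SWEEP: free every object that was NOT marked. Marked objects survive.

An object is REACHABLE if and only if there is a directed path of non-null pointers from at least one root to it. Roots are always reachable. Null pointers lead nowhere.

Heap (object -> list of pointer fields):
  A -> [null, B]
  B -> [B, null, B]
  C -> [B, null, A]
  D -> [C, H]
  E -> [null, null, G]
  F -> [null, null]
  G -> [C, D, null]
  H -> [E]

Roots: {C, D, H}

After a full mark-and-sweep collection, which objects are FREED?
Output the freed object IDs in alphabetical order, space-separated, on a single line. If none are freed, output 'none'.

Roots: C D H
Mark C: refs=B null A, marked=C
Mark D: refs=C H, marked=C D
Mark H: refs=E, marked=C D H
Mark B: refs=B null B, marked=B C D H
Mark A: refs=null B, marked=A B C D H
Mark E: refs=null null G, marked=A B C D E H
Mark G: refs=C D null, marked=A B C D E G H
Unmarked (collected): F

Answer: F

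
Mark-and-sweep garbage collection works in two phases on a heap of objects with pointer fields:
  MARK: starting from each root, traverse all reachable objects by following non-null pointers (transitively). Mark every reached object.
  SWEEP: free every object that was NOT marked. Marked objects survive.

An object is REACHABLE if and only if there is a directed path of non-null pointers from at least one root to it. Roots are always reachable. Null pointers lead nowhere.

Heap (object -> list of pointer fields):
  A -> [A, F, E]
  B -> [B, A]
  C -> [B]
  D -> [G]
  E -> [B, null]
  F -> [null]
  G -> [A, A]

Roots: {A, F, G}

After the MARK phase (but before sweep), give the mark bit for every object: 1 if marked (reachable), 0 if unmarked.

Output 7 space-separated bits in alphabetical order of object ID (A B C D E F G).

Answer: 1 1 0 0 1 1 1

Derivation:
Roots: A F G
Mark A: refs=A F E, marked=A
Mark F: refs=null, marked=A F
Mark G: refs=A A, marked=A F G
Mark E: refs=B null, marked=A E F G
Mark B: refs=B A, marked=A B E F G
Unmarked (collected): C D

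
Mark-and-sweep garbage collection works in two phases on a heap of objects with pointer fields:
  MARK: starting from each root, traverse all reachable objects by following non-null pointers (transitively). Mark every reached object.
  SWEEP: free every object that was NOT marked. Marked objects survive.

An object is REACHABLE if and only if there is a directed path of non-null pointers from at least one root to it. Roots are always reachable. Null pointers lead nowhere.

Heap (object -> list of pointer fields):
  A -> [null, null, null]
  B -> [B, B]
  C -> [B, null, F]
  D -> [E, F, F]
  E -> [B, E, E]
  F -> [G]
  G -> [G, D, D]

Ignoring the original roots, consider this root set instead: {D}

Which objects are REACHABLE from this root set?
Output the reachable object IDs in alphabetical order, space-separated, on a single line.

Roots: D
Mark D: refs=E F F, marked=D
Mark E: refs=B E E, marked=D E
Mark F: refs=G, marked=D E F
Mark B: refs=B B, marked=B D E F
Mark G: refs=G D D, marked=B D E F G
Unmarked (collected): A C

Answer: B D E F G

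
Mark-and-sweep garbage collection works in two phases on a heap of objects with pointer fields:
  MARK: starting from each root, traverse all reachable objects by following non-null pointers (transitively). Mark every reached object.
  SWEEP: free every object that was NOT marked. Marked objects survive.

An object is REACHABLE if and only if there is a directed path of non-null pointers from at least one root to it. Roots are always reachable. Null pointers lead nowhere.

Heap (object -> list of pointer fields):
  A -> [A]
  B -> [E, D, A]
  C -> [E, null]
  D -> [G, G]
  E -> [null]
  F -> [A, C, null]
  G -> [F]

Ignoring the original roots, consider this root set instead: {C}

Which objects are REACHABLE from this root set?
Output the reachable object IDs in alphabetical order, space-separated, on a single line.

Roots: C
Mark C: refs=E null, marked=C
Mark E: refs=null, marked=C E
Unmarked (collected): A B D F G

Answer: C E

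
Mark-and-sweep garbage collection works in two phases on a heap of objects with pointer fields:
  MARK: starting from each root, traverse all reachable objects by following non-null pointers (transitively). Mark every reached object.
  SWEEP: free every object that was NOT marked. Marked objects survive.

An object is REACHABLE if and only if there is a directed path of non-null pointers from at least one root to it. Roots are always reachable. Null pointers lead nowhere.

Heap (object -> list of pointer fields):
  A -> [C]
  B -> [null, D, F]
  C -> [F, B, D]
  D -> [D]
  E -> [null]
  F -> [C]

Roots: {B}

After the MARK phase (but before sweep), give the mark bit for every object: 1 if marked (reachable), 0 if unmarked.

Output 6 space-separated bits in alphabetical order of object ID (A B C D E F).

Roots: B
Mark B: refs=null D F, marked=B
Mark D: refs=D, marked=B D
Mark F: refs=C, marked=B D F
Mark C: refs=F B D, marked=B C D F
Unmarked (collected): A E

Answer: 0 1 1 1 0 1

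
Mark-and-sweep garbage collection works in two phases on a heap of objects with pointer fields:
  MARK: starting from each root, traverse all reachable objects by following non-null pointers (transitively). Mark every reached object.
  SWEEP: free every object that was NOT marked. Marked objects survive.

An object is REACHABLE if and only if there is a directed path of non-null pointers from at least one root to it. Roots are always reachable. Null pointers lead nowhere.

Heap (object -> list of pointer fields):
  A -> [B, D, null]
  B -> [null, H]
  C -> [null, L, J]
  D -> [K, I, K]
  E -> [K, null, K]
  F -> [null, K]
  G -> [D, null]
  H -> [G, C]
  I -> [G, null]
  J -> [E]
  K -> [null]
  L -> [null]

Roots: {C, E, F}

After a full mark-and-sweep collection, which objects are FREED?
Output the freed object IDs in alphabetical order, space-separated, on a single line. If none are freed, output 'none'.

Answer: A B D G H I

Derivation:
Roots: C E F
Mark C: refs=null L J, marked=C
Mark E: refs=K null K, marked=C E
Mark F: refs=null K, marked=C E F
Mark L: refs=null, marked=C E F L
Mark J: refs=E, marked=C E F J L
Mark K: refs=null, marked=C E F J K L
Unmarked (collected): A B D G H I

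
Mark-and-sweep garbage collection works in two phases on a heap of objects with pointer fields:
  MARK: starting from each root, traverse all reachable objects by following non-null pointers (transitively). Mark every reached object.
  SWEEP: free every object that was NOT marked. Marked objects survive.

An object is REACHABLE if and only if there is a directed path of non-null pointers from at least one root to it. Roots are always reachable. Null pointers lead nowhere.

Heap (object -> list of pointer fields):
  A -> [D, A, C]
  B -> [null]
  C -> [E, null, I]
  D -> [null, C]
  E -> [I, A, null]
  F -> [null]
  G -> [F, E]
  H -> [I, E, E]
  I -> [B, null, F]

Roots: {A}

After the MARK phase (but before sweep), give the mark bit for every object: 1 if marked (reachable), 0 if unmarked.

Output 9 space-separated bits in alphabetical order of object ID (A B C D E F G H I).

Roots: A
Mark A: refs=D A C, marked=A
Mark D: refs=null C, marked=A D
Mark C: refs=E null I, marked=A C D
Mark E: refs=I A null, marked=A C D E
Mark I: refs=B null F, marked=A C D E I
Mark B: refs=null, marked=A B C D E I
Mark F: refs=null, marked=A B C D E F I
Unmarked (collected): G H

Answer: 1 1 1 1 1 1 0 0 1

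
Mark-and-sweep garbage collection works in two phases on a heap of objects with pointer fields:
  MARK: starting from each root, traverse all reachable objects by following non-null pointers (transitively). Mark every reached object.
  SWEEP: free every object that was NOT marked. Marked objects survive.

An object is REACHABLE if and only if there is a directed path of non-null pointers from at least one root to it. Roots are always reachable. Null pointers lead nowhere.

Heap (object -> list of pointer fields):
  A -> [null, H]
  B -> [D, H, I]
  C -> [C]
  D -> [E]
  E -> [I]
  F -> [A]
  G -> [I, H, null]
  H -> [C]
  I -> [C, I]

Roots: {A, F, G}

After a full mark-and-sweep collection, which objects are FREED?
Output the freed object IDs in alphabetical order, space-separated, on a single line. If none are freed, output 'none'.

Answer: B D E

Derivation:
Roots: A F G
Mark A: refs=null H, marked=A
Mark F: refs=A, marked=A F
Mark G: refs=I H null, marked=A F G
Mark H: refs=C, marked=A F G H
Mark I: refs=C I, marked=A F G H I
Mark C: refs=C, marked=A C F G H I
Unmarked (collected): B D E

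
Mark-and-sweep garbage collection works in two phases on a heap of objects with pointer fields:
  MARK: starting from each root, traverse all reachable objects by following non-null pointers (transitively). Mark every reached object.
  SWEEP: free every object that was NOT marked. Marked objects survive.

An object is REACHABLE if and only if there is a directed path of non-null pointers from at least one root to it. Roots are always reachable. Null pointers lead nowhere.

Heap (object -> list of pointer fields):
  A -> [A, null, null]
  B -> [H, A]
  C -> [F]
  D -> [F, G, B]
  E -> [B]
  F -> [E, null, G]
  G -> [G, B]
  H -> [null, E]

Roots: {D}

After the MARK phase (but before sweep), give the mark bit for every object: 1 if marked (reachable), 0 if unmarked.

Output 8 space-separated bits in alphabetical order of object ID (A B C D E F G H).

Roots: D
Mark D: refs=F G B, marked=D
Mark F: refs=E null G, marked=D F
Mark G: refs=G B, marked=D F G
Mark B: refs=H A, marked=B D F G
Mark E: refs=B, marked=B D E F G
Mark H: refs=null E, marked=B D E F G H
Mark A: refs=A null null, marked=A B D E F G H
Unmarked (collected): C

Answer: 1 1 0 1 1 1 1 1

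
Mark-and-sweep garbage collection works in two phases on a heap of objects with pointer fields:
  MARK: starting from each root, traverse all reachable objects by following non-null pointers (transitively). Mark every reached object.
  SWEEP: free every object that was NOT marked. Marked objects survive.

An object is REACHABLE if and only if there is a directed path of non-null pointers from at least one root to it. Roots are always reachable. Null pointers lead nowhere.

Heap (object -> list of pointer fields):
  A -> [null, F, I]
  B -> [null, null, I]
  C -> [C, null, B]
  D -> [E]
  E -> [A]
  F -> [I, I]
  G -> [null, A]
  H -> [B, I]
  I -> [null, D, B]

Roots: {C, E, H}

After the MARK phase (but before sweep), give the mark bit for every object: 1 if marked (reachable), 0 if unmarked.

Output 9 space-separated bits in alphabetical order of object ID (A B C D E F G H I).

Answer: 1 1 1 1 1 1 0 1 1

Derivation:
Roots: C E H
Mark C: refs=C null B, marked=C
Mark E: refs=A, marked=C E
Mark H: refs=B I, marked=C E H
Mark B: refs=null null I, marked=B C E H
Mark A: refs=null F I, marked=A B C E H
Mark I: refs=null D B, marked=A B C E H I
Mark F: refs=I I, marked=A B C E F H I
Mark D: refs=E, marked=A B C D E F H I
Unmarked (collected): G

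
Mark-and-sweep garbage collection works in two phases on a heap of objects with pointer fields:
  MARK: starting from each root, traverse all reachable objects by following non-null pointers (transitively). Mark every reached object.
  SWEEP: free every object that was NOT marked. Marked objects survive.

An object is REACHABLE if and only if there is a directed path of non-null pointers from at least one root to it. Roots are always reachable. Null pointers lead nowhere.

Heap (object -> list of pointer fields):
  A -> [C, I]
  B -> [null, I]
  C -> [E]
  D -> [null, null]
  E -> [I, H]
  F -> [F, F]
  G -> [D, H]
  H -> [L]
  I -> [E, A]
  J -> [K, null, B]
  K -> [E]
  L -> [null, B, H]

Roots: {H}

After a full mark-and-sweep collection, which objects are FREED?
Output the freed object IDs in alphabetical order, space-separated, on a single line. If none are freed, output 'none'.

Answer: D F G J K

Derivation:
Roots: H
Mark H: refs=L, marked=H
Mark L: refs=null B H, marked=H L
Mark B: refs=null I, marked=B H L
Mark I: refs=E A, marked=B H I L
Mark E: refs=I H, marked=B E H I L
Mark A: refs=C I, marked=A B E H I L
Mark C: refs=E, marked=A B C E H I L
Unmarked (collected): D F G J K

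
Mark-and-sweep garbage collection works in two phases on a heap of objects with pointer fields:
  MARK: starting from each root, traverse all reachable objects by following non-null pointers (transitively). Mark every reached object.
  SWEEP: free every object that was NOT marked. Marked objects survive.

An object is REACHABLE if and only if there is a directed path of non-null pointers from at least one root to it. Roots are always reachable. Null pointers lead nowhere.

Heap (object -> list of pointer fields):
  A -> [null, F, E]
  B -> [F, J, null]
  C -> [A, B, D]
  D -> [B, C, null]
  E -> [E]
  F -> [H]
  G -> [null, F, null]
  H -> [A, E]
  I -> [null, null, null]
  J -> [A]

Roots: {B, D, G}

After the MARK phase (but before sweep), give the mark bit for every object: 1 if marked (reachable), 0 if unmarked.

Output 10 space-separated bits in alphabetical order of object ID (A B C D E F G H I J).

Answer: 1 1 1 1 1 1 1 1 0 1

Derivation:
Roots: B D G
Mark B: refs=F J null, marked=B
Mark D: refs=B C null, marked=B D
Mark G: refs=null F null, marked=B D G
Mark F: refs=H, marked=B D F G
Mark J: refs=A, marked=B D F G J
Mark C: refs=A B D, marked=B C D F G J
Mark H: refs=A E, marked=B C D F G H J
Mark A: refs=null F E, marked=A B C D F G H J
Mark E: refs=E, marked=A B C D E F G H J
Unmarked (collected): I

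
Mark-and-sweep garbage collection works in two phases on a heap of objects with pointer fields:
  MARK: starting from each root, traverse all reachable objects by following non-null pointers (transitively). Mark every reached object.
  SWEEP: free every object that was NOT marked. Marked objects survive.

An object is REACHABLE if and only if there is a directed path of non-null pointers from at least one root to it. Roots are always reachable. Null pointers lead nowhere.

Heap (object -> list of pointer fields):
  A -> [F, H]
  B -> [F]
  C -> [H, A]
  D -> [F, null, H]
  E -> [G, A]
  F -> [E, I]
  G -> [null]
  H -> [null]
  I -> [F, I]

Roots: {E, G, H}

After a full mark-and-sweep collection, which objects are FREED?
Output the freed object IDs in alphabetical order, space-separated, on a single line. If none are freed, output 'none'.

Roots: E G H
Mark E: refs=G A, marked=E
Mark G: refs=null, marked=E G
Mark H: refs=null, marked=E G H
Mark A: refs=F H, marked=A E G H
Mark F: refs=E I, marked=A E F G H
Mark I: refs=F I, marked=A E F G H I
Unmarked (collected): B C D

Answer: B C D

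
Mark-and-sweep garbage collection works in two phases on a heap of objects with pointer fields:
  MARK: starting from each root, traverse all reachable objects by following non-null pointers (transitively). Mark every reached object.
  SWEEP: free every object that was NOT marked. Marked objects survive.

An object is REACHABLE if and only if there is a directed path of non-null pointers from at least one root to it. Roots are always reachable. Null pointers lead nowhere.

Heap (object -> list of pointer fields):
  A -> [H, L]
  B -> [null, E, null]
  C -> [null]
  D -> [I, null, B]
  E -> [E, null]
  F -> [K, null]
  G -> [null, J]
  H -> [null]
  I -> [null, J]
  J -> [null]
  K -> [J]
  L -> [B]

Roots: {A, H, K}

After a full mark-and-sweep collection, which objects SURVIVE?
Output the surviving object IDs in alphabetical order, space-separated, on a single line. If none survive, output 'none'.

Roots: A H K
Mark A: refs=H L, marked=A
Mark H: refs=null, marked=A H
Mark K: refs=J, marked=A H K
Mark L: refs=B, marked=A H K L
Mark J: refs=null, marked=A H J K L
Mark B: refs=null E null, marked=A B H J K L
Mark E: refs=E null, marked=A B E H J K L
Unmarked (collected): C D F G I

Answer: A B E H J K L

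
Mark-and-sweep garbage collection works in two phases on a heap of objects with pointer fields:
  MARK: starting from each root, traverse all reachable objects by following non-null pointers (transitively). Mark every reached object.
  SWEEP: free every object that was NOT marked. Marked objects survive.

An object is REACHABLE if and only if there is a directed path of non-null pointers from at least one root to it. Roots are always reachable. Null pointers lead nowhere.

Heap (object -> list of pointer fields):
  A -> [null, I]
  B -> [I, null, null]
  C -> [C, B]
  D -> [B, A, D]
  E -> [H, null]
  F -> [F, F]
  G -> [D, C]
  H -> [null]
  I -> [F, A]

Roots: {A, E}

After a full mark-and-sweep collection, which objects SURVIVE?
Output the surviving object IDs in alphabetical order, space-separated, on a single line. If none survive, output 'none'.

Answer: A E F H I

Derivation:
Roots: A E
Mark A: refs=null I, marked=A
Mark E: refs=H null, marked=A E
Mark I: refs=F A, marked=A E I
Mark H: refs=null, marked=A E H I
Mark F: refs=F F, marked=A E F H I
Unmarked (collected): B C D G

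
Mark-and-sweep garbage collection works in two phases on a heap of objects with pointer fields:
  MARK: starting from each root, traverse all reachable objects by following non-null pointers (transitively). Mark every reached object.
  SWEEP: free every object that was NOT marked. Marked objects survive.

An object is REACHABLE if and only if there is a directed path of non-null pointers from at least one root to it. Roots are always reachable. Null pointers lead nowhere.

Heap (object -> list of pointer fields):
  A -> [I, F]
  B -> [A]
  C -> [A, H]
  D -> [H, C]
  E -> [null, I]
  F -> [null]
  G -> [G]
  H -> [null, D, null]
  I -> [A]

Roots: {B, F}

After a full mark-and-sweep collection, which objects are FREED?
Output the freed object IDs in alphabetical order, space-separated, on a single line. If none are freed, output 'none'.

Roots: B F
Mark B: refs=A, marked=B
Mark F: refs=null, marked=B F
Mark A: refs=I F, marked=A B F
Mark I: refs=A, marked=A B F I
Unmarked (collected): C D E G H

Answer: C D E G H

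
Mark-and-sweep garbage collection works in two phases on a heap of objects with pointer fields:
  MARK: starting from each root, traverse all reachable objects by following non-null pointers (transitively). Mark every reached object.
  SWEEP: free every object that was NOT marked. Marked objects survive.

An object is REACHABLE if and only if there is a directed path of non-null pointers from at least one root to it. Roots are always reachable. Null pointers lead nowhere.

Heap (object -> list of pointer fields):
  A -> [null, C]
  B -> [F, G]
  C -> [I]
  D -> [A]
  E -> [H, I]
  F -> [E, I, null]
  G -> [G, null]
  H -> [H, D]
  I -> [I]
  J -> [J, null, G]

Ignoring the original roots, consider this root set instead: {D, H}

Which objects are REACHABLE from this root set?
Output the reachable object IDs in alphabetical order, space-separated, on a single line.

Roots: D H
Mark D: refs=A, marked=D
Mark H: refs=H D, marked=D H
Mark A: refs=null C, marked=A D H
Mark C: refs=I, marked=A C D H
Mark I: refs=I, marked=A C D H I
Unmarked (collected): B E F G J

Answer: A C D H I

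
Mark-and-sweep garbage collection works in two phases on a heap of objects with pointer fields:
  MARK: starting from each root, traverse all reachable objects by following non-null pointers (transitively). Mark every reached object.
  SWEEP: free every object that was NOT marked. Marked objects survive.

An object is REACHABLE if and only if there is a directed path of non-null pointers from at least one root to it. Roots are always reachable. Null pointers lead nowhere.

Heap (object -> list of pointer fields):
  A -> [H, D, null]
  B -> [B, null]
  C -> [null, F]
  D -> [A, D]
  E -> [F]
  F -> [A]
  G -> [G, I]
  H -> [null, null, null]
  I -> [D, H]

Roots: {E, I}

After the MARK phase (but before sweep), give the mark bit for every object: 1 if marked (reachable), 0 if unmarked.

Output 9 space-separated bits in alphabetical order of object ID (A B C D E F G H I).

Answer: 1 0 0 1 1 1 0 1 1

Derivation:
Roots: E I
Mark E: refs=F, marked=E
Mark I: refs=D H, marked=E I
Mark F: refs=A, marked=E F I
Mark D: refs=A D, marked=D E F I
Mark H: refs=null null null, marked=D E F H I
Mark A: refs=H D null, marked=A D E F H I
Unmarked (collected): B C G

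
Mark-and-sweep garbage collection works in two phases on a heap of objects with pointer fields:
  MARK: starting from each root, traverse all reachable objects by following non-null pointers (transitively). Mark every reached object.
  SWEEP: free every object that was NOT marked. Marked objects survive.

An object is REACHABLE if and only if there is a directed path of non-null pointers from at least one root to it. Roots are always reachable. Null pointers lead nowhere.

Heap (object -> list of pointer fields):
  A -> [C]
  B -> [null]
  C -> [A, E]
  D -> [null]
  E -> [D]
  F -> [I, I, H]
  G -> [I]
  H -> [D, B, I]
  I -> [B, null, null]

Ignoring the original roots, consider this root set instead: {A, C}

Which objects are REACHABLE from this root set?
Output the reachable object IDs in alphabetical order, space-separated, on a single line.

Roots: A C
Mark A: refs=C, marked=A
Mark C: refs=A E, marked=A C
Mark E: refs=D, marked=A C E
Mark D: refs=null, marked=A C D E
Unmarked (collected): B F G H I

Answer: A C D E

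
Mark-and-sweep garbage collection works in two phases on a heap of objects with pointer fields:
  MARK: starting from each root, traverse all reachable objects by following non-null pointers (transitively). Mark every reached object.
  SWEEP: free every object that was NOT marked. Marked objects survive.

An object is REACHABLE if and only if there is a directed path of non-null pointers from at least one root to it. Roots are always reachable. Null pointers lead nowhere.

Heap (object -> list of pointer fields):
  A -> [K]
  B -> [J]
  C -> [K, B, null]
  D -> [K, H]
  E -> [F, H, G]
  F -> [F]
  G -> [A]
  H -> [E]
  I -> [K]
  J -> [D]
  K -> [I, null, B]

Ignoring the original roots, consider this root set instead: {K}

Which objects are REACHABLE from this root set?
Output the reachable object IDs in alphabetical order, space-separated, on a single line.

Answer: A B D E F G H I J K

Derivation:
Roots: K
Mark K: refs=I null B, marked=K
Mark I: refs=K, marked=I K
Mark B: refs=J, marked=B I K
Mark J: refs=D, marked=B I J K
Mark D: refs=K H, marked=B D I J K
Mark H: refs=E, marked=B D H I J K
Mark E: refs=F H G, marked=B D E H I J K
Mark F: refs=F, marked=B D E F H I J K
Mark G: refs=A, marked=B D E F G H I J K
Mark A: refs=K, marked=A B D E F G H I J K
Unmarked (collected): C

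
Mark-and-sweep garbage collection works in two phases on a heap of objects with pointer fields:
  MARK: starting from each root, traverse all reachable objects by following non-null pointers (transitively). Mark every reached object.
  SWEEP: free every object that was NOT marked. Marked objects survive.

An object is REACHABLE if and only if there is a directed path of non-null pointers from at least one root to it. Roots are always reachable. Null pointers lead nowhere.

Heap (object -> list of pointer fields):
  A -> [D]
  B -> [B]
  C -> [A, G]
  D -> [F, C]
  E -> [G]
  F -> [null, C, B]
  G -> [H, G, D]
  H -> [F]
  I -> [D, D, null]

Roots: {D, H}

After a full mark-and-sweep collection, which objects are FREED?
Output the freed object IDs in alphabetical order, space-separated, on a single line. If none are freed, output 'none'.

Answer: E I

Derivation:
Roots: D H
Mark D: refs=F C, marked=D
Mark H: refs=F, marked=D H
Mark F: refs=null C B, marked=D F H
Mark C: refs=A G, marked=C D F H
Mark B: refs=B, marked=B C D F H
Mark A: refs=D, marked=A B C D F H
Mark G: refs=H G D, marked=A B C D F G H
Unmarked (collected): E I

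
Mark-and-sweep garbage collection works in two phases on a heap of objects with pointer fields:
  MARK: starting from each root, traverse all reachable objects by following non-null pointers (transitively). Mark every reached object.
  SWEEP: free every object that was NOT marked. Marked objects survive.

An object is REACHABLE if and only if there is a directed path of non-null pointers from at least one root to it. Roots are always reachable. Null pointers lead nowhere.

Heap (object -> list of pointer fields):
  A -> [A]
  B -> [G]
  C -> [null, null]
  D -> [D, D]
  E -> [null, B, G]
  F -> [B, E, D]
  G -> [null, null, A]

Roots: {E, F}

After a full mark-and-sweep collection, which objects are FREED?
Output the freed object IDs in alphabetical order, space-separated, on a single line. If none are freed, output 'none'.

Roots: E F
Mark E: refs=null B G, marked=E
Mark F: refs=B E D, marked=E F
Mark B: refs=G, marked=B E F
Mark G: refs=null null A, marked=B E F G
Mark D: refs=D D, marked=B D E F G
Mark A: refs=A, marked=A B D E F G
Unmarked (collected): C

Answer: C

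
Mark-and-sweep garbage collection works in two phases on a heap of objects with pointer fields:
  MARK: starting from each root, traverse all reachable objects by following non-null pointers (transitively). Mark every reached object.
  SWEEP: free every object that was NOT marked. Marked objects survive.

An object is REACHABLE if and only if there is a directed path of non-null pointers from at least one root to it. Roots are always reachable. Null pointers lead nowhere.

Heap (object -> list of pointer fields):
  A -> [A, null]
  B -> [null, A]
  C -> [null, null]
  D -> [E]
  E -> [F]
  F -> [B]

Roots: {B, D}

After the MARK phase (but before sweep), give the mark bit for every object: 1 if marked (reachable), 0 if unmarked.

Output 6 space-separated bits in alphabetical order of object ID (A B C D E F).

Roots: B D
Mark B: refs=null A, marked=B
Mark D: refs=E, marked=B D
Mark A: refs=A null, marked=A B D
Mark E: refs=F, marked=A B D E
Mark F: refs=B, marked=A B D E F
Unmarked (collected): C

Answer: 1 1 0 1 1 1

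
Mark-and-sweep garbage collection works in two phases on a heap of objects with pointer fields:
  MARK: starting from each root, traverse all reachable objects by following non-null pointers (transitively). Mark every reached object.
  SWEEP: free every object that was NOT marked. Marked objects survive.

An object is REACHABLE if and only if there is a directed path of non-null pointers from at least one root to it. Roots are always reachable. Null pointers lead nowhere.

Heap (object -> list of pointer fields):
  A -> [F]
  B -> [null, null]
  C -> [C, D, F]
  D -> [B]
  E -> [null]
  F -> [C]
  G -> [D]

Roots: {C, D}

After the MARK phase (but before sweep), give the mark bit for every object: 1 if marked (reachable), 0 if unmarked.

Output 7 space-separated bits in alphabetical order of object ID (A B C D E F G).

Roots: C D
Mark C: refs=C D F, marked=C
Mark D: refs=B, marked=C D
Mark F: refs=C, marked=C D F
Mark B: refs=null null, marked=B C D F
Unmarked (collected): A E G

Answer: 0 1 1 1 0 1 0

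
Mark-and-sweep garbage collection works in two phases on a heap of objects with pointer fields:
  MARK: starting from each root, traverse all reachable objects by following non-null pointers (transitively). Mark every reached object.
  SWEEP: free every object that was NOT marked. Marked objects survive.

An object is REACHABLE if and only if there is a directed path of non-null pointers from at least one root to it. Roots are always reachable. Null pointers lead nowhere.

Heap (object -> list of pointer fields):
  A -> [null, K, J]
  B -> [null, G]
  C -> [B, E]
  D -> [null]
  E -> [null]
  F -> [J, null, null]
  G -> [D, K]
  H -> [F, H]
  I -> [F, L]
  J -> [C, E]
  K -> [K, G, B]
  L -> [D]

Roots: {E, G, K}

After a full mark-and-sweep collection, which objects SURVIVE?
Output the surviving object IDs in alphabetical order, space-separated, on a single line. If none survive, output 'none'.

Roots: E G K
Mark E: refs=null, marked=E
Mark G: refs=D K, marked=E G
Mark K: refs=K G B, marked=E G K
Mark D: refs=null, marked=D E G K
Mark B: refs=null G, marked=B D E G K
Unmarked (collected): A C F H I J L

Answer: B D E G K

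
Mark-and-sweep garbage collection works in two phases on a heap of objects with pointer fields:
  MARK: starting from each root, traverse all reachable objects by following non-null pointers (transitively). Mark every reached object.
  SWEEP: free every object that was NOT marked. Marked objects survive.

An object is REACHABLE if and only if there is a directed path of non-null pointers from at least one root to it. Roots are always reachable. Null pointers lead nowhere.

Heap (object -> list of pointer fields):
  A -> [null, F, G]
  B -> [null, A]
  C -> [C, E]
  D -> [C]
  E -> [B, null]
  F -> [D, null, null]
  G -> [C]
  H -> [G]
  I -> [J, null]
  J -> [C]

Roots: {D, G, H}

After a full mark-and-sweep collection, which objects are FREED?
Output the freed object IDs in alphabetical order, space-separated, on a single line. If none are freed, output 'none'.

Answer: I J

Derivation:
Roots: D G H
Mark D: refs=C, marked=D
Mark G: refs=C, marked=D G
Mark H: refs=G, marked=D G H
Mark C: refs=C E, marked=C D G H
Mark E: refs=B null, marked=C D E G H
Mark B: refs=null A, marked=B C D E G H
Mark A: refs=null F G, marked=A B C D E G H
Mark F: refs=D null null, marked=A B C D E F G H
Unmarked (collected): I J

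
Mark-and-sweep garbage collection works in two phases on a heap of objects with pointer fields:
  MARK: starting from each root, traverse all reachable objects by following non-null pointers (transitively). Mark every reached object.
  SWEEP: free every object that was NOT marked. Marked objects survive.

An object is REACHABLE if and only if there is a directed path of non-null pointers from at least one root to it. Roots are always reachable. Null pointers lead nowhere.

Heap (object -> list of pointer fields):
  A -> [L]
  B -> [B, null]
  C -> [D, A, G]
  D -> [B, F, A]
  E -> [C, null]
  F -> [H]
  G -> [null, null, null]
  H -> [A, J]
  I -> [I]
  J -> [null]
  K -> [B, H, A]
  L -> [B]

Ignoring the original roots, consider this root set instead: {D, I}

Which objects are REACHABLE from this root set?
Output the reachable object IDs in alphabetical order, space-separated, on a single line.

Roots: D I
Mark D: refs=B F A, marked=D
Mark I: refs=I, marked=D I
Mark B: refs=B null, marked=B D I
Mark F: refs=H, marked=B D F I
Mark A: refs=L, marked=A B D F I
Mark H: refs=A J, marked=A B D F H I
Mark L: refs=B, marked=A B D F H I L
Mark J: refs=null, marked=A B D F H I J L
Unmarked (collected): C E G K

Answer: A B D F H I J L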